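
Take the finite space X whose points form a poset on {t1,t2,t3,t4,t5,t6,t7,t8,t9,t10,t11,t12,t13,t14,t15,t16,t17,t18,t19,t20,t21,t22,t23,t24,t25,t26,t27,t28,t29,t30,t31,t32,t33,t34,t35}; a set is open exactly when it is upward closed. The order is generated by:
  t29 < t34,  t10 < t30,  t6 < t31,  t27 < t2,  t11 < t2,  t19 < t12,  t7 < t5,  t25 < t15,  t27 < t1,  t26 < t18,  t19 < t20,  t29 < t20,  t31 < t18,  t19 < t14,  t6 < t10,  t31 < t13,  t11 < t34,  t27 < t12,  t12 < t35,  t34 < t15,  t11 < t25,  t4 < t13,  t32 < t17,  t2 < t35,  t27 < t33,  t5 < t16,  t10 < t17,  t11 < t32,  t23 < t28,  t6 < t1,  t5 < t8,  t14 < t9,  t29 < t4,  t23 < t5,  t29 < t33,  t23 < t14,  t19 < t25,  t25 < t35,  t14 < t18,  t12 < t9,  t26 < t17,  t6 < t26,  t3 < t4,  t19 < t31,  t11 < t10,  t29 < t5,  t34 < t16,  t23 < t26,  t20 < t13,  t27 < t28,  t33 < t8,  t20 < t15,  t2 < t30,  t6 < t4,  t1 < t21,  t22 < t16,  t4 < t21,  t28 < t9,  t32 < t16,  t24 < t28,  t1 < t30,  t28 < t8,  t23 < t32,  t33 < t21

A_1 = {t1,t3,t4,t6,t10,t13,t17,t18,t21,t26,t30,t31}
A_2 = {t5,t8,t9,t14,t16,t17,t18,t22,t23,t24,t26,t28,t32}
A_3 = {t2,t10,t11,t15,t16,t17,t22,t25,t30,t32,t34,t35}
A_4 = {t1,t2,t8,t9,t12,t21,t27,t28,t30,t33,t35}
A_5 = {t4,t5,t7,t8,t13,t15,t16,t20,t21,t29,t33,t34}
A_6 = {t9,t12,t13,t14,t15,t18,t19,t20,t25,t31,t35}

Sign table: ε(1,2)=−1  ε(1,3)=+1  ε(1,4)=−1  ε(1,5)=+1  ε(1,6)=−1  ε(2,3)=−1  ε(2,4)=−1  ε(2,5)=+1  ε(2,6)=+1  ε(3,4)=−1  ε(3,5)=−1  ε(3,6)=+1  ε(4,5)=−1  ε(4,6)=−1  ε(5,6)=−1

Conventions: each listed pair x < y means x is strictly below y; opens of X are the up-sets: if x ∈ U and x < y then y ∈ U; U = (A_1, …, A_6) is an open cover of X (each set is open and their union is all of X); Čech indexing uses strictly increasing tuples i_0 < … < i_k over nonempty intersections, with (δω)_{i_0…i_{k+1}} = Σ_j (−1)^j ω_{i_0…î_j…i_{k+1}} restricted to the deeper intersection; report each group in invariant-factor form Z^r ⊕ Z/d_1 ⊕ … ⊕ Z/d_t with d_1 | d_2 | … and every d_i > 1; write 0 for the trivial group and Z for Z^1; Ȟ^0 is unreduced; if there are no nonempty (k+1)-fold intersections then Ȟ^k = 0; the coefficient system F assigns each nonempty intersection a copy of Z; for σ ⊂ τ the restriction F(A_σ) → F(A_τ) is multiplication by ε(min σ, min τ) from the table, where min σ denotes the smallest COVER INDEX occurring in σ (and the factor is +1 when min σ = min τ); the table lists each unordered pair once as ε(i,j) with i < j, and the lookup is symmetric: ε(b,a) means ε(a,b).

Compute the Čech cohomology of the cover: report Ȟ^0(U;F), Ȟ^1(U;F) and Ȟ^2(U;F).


nerve of the cover:
  A12={t17,t18,t26} A13={t10,t17,t30} A14={t1,t21,t30} A15={t4,t13,t21} A16={t13,t18,t31} A23={t16,t17,t22,t32} A24={t8,t9,t28} A25={t5,t8,t16} A26={t9,t14,t18} A34={t2,t30,t35} A35={t15,t16,t34} A36={t15,t25,t35} A45={t8,t21,t33} A46={t9,t12,t35} A56={t13,t15,t20}
  A123={t17} A126={t18} A134={t30} A145={t21} A156={t13} A235={t16} A245={t8} A246={t9} A346={t35} A356={t15}
C dims 6,15,10; δ0: rk 6, SNF 1^5·2; δ1: rk 9, SNF 1^9
Ȟ^0 = (6 − 6) − 0 = 0, so Ȟ^0 ≅ 0
Ȟ^1 = (15 − 9) − 6 = 0 plus torsion [2], so Ȟ^1 ≅ Z/2
Ȟ^2 = (10 − 0) − 9 = 1, so Ȟ^2 ≅ Z

Ȟ^0 = 0,  Ȟ^1 = Z/2,  Ȟ^2 = Z


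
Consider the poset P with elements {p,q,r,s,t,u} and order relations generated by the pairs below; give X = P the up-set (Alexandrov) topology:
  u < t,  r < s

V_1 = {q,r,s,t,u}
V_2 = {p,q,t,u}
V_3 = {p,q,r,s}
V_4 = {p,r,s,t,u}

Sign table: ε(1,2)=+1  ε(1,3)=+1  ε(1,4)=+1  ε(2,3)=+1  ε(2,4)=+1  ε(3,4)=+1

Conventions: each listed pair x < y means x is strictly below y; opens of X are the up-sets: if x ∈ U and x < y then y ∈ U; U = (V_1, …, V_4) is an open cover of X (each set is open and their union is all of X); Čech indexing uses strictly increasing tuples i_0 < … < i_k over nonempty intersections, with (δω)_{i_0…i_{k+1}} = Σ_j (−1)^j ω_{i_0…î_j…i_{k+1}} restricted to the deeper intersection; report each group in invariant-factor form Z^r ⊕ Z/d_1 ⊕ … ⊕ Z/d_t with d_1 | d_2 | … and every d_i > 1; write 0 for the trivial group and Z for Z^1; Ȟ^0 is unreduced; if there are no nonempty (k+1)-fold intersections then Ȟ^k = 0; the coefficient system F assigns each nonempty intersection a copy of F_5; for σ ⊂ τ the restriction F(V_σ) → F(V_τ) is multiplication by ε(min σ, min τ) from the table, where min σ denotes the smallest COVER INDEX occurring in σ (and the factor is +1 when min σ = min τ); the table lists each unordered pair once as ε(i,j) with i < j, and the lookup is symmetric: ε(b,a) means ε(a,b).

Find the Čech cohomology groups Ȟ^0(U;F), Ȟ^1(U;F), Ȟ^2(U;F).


Ȟ^0(U;F) ≅ Z/5, Ȟ^1(U;F) ≅ 0 and Ȟ^2(U;F) ≅ Z/5

nonempty overlaps:
  V12={q,t,u} V13={q,r,s} V14={r,s,t,u} V23={p,q} V24={p,t,u} V34={p,r,s}
  V123={q} V124={t,u} V134={r,s} V234={p}
C dims 4,6,4; δ0: rk_F5 3; δ1: rk_F5 3
degree 0: 4−3−0 = 1 → Ȟ^0 ≅ Z/5
degree 1: 6−3−3 = 0 → Ȟ^1 ≅ 0
degree 2: 4−0−3 = 1 → Ȟ^2 ≅ Z/5


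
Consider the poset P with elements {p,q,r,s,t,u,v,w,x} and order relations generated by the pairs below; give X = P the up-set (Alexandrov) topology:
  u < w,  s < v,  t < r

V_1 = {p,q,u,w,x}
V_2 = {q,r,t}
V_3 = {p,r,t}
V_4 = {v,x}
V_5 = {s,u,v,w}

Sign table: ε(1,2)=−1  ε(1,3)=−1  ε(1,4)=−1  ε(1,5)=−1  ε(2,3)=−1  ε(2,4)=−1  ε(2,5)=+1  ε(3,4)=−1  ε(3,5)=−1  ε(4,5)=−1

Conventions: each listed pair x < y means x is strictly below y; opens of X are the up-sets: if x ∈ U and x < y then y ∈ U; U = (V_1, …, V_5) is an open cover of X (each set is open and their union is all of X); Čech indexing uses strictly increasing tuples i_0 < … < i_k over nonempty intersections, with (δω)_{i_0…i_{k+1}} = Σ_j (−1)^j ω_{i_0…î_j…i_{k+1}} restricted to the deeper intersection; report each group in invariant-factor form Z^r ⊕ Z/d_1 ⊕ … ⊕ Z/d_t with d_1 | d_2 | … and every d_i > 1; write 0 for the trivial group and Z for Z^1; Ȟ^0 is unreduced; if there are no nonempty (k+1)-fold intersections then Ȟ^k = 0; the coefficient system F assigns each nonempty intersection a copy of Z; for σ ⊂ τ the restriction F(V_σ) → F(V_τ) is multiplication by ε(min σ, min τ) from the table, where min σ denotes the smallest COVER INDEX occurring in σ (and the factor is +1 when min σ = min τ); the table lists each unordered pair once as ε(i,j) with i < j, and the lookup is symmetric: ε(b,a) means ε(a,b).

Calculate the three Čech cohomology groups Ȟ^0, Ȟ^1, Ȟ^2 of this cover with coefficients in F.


nerve simplices:
  V12={q} V13={p} V14={x} V15={u,w} V23={r,t} V45={v}
C dims 5,6; δ0: rk 5, SNF 1^4·2
degree 0: 5−5−0 = 0 → Ȟ^0 ≅ 0
degree 1: 6−0−5 = 1 plus torsion [2] → Ȟ^1 ≅ Z ⊕ Z/2
degree 2: 0−0−0 = 0 → Ȟ^2 ≅ 0

Ȟ^0 = 0,  Ȟ^1 = Z ⊕ Z/2,  Ȟ^2 = 0


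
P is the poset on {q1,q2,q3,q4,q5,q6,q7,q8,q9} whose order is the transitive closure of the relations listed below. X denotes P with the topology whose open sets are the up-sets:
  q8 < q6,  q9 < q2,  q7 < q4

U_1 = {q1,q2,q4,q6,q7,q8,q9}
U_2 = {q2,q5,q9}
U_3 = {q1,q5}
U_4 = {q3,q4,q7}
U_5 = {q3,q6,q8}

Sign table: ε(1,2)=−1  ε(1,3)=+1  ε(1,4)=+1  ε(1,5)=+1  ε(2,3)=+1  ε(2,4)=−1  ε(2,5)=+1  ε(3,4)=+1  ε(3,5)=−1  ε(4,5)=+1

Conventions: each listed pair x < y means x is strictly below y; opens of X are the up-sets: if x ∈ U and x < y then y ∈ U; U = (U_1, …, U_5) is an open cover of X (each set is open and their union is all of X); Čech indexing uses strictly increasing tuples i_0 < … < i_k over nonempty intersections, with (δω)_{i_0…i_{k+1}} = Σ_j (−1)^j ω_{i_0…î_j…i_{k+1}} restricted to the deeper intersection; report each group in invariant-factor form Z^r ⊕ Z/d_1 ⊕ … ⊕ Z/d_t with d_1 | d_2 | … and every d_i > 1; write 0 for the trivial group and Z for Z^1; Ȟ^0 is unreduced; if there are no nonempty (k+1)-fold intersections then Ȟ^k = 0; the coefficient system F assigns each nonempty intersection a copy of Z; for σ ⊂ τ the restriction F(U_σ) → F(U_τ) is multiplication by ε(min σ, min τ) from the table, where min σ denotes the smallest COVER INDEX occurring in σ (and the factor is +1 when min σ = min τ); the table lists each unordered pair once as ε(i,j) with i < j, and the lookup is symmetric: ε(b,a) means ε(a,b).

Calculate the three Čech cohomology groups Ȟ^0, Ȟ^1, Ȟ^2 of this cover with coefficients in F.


intersection data:
  U12={q2,q9} U13={q1} U14={q4,q7} U15={q6,q8} U23={q5} U45={q3}
C dims 5,6; δ0: rk 5, SNF 1^4·2
Ȟ^0 = (5 − 5) − 0 = 0, so Ȟ^0 ≅ 0
Ȟ^1 = (6 − 0) − 5 = 1 plus torsion [2], so Ȟ^1 ≅ Z ⊕ Z/2
Ȟ^2 = (0 − 0) − 0 = 0, so Ȟ^2 ≅ 0

Ȟ^0 = 0,  Ȟ^1 = Z ⊕ Z/2,  Ȟ^2 = 0


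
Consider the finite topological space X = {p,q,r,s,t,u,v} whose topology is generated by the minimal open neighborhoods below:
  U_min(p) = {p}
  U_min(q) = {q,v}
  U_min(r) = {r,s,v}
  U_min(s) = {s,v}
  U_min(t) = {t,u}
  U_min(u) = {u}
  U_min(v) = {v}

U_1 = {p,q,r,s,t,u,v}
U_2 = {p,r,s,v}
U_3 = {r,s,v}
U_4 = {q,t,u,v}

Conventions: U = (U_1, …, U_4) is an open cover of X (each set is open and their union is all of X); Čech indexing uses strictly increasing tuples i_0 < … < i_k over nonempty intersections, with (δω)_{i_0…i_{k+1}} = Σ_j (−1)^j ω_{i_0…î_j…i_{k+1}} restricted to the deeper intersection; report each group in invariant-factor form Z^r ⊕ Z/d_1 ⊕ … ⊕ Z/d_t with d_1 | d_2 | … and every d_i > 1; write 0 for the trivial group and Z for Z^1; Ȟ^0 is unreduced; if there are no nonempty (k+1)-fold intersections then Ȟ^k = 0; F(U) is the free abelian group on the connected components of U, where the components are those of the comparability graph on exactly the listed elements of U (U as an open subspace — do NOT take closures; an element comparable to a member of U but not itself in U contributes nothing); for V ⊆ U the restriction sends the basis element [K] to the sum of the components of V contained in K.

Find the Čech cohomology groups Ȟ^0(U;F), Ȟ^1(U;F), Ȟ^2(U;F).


intersection data:
  U12={p,r,s,v} U13={r,s,v} U14={q,t,u,v} U23={r,s,v} U24={v} U34={v}
  U123={r,s,v} U124={v} U134={v} U234={v}
  U1234={v}
components per intersection:
  U1: {p} {q,r,s,v} {t,u}
  U2: {p} {r,s,v}
  U3: {r,s,v}
  U4: {q,v} {t,u}
  U12: {p} {r,s,v}
  U13: {r,s,v}
  U14: {q,v} {t,u}
  U23: {r,s,v}
  U24: {v}
  U34: {v}
  U123: {r,s,v}
  U124: {v}
  U134: {v}
  U234: {v}
  U1234: {v}
C dims 8,8,4,1; δ0: rk 5, SNF 1^5; δ1: rk 3, SNF 1^3; δ2: rk 1, SNF 1^1
Ȟ^0 = (8 − 5) − 0 = 3, so Ȟ^0 ≅ Z^3
Ȟ^1 = (8 − 3) − 5 = 0, so Ȟ^1 ≅ 0
Ȟ^2 = (4 − 1) − 3 = 0, so Ȟ^2 ≅ 0

Ȟ^0 ≅ Z^3, Ȟ^1 ≅ 0 and Ȟ^2 ≅ 0


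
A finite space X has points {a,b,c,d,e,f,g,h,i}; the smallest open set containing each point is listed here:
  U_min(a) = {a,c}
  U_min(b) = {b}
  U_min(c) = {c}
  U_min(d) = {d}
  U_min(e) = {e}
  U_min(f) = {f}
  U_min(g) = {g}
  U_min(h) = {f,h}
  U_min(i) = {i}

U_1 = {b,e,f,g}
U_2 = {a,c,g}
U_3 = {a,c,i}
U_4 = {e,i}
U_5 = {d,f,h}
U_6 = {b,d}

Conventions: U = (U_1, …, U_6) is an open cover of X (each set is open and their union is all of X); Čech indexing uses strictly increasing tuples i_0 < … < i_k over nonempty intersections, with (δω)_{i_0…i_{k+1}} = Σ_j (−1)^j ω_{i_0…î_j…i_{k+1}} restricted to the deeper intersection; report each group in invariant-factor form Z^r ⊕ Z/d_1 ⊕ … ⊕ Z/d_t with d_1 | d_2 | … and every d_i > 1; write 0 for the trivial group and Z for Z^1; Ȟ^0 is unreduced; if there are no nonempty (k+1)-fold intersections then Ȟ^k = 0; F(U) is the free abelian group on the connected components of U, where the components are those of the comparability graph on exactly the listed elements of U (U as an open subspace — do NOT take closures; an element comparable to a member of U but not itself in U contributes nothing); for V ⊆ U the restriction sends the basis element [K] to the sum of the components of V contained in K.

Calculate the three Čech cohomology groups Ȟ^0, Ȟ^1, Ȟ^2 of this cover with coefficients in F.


Ȟ^0(U;F) ≅ Z^7, Ȟ^1(U;F) ≅ 0, Ȟ^2(U;F) ≅ 0

cover nerve:
  U12={g} U14={e} U15={f} U16={b} U23={a,c} U34={i} U56={d}
components per intersection:
  U1: {b} {e} {f} {g}
  U2: {a,c} {g}
  U3: {a,c} {i}
  U4: {e} {i}
  U5: {d} {f,h}
  U6: {b} {d}
  U12: {g}
  U14: {e}
  U15: {f}
  U16: {b}
  U23: {a,c}
  U34: {i}
  U56: {d}
C dims 14,7; δ0: rk 7, SNF 1^7
Ȟ^0: (14−7)−0=7 ⇒ Z^7
Ȟ^1: (7−0)−7=0 ⇒ 0
Ȟ^2: (0−0)−0=0 ⇒ 0


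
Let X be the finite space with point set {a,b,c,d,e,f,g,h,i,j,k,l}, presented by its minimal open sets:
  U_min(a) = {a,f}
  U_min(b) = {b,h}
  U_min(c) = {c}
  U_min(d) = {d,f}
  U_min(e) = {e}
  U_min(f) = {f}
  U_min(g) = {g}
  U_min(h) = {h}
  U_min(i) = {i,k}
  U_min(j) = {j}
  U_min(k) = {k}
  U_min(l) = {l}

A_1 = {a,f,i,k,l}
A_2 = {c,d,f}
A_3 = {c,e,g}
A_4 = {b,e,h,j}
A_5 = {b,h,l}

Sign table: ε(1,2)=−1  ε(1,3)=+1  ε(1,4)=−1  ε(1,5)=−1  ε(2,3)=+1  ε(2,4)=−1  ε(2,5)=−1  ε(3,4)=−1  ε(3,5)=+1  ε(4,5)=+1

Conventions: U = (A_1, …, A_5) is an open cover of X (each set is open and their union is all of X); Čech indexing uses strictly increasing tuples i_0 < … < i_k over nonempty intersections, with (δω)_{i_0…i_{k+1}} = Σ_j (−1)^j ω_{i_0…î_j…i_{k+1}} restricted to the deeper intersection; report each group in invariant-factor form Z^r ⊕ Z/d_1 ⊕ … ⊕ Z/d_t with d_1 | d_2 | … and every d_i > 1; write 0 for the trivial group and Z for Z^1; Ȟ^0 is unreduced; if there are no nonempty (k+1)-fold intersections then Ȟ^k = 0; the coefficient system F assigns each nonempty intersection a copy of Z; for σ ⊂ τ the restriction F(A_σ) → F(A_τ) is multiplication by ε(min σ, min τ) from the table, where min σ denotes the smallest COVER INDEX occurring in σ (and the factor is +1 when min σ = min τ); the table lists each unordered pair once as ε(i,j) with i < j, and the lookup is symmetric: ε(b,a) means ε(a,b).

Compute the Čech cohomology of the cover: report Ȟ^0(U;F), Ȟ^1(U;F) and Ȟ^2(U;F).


cover nerve:
  A12={f} A15={l} A23={c} A34={e} A45={b,h}
C dims 5,5; δ0: rk 5, SNF 1^4·2
Ȟ^0: (5−5)−0=0 ⇒ 0
Ȟ^1: (5−0)−5=0 plus torsion [2] ⇒ Z/2
Ȟ^2: (0−0)−0=0 ⇒ 0

Ȟ^0 ≅ 0, Ȟ^1 ≅ Z/2 and Ȟ^2 ≅ 0


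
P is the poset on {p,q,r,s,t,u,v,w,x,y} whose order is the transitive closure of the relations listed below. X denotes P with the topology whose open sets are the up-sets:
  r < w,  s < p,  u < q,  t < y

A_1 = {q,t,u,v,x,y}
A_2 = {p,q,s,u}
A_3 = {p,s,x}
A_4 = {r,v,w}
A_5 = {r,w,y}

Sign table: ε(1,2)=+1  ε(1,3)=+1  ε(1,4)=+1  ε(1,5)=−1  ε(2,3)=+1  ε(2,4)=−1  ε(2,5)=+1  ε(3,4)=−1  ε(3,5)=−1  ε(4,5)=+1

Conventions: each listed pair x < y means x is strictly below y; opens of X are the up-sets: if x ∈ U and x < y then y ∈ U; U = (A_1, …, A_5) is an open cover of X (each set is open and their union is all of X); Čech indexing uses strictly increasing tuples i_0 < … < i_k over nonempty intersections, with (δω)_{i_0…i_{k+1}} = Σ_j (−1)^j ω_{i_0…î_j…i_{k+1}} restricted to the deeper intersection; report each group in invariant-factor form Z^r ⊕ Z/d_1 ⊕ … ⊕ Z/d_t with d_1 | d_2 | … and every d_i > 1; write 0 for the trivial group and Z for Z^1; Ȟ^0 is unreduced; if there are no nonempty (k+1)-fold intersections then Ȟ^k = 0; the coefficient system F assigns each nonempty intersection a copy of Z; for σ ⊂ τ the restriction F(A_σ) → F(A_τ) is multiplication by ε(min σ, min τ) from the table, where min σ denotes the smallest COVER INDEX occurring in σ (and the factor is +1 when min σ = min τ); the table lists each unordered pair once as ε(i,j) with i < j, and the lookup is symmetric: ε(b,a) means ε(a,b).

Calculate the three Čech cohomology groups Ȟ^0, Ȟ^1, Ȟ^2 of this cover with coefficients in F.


Ȟ^0 ≅ 0, Ȟ^1 ≅ Z ⊕ Z/2, Ȟ^2 ≅ 0

cover nerve:
  A12={q,u} A13={x} A14={v} A15={y} A23={p,s} A45={r,w}
C dims 5,6; δ0: rk 5, SNF 1^4·2
Ȟ^0: (5−5)−0=0 ⇒ 0
Ȟ^1: (6−0)−5=1 plus torsion [2] ⇒ Z ⊕ Z/2
Ȟ^2: (0−0)−0=0 ⇒ 0


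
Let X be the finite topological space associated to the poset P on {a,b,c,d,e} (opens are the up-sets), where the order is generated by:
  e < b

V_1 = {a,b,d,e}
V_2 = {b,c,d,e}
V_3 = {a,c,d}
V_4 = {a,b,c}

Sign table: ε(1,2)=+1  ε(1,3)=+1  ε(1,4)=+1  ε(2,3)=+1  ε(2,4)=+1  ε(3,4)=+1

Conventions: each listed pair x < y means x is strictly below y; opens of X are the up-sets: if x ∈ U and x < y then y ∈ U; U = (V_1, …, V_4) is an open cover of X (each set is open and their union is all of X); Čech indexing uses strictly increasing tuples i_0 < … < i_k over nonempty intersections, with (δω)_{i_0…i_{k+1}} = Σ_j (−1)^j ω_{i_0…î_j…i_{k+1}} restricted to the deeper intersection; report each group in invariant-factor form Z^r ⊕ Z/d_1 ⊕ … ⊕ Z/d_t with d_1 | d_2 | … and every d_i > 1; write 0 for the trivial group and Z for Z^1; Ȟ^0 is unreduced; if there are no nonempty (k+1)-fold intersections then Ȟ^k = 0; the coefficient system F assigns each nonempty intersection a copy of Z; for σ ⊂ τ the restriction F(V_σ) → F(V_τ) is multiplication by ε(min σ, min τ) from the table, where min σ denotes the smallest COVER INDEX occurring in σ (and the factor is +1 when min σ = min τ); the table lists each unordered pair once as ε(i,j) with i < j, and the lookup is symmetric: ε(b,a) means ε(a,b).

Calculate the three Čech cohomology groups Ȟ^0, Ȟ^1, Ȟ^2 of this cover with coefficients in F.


Ȟ^0 = Z; Ȟ^1 = 0; Ȟ^2 = Z

cover nerve:
  V12={b,d,e} V13={a,d} V14={a,b} V23={c,d} V24={b,c} V34={a,c}
  V123={d} V124={b} V134={a} V234={c}
C dims 4,6,4; δ0: rk 3, SNF 1^3; δ1: rk 3, SNF 1^3
Ȟ^0: (4−3)−0=1 ⇒ Z
Ȟ^1: (6−3)−3=0 ⇒ 0
Ȟ^2: (4−0)−3=1 ⇒ Z


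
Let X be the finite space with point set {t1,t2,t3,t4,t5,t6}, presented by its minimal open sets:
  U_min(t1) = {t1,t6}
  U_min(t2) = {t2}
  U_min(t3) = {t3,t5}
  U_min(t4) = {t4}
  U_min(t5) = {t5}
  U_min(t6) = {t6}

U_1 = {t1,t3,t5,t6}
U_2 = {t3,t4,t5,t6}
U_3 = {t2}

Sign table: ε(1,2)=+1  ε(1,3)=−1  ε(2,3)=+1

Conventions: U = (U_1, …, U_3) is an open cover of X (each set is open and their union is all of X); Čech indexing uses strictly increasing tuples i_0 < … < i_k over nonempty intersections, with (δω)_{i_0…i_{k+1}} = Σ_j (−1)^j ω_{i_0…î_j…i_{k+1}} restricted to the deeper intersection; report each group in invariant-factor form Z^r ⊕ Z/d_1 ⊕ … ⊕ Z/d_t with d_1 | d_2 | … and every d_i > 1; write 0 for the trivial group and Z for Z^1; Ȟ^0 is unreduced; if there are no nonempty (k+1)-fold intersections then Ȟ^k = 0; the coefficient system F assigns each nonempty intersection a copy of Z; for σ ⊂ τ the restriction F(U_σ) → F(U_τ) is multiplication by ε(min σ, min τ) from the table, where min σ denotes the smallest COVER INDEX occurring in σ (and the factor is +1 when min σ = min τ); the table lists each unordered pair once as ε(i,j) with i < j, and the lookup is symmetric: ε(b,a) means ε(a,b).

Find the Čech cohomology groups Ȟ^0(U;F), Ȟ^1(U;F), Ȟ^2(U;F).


nonempty overlaps:
  U12={t3,t5,t6}
C dims 3,1; δ0: rk 1, SNF 1^1
degree 0: 3−1−0 = 2 → Ȟ^0 ≅ Z^2
degree 1: 1−0−1 = 0 → Ȟ^1 ≅ 0
degree 2: 0−0−0 = 0 → Ȟ^2 ≅ 0

Ȟ^0(U;F) ≅ Z^2,  Ȟ^1(U;F) ≅ 0,  Ȟ^2(U;F) ≅ 0


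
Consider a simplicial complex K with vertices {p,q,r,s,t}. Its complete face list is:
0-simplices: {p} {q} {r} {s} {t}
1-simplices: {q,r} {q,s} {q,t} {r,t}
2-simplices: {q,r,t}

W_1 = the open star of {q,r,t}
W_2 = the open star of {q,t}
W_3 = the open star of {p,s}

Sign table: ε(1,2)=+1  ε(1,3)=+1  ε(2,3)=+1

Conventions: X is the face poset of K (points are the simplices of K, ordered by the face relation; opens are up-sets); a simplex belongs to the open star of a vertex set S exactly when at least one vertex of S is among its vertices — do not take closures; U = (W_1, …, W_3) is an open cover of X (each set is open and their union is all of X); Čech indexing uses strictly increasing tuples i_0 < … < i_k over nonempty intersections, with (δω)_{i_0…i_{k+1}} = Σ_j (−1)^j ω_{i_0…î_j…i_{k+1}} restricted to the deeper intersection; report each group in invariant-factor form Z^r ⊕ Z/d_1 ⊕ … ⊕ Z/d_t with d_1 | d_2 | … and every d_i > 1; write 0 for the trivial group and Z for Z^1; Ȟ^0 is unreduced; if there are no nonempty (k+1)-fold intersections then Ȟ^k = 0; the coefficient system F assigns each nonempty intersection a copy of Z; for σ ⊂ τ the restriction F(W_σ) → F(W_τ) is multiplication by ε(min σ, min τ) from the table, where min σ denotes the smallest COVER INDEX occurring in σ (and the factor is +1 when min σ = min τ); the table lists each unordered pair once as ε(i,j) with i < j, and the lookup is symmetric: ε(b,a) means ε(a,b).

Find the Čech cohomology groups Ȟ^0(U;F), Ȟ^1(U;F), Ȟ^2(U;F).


nerve simplices:
  W1={{q},{r},{t},{q,r},{q,s},{q,t},{r,t},{q,r,t}} W2={{q},{t},{q,r},{q,s},{q,t},{r,t},{q,r,t}} W3={{p},{s},{q,s}}
  W12={{q},{t},{q,r},{q,s},{q,t},{r,t},{q,r,t}} W13={{q,s}} W23={{q,s}}
  W123={{q,s}}
C dims 3,3,1; δ0: rk 2, SNF 1^2; δ1: rk 1, SNF 1^1
degree 0: 3−2−0 = 1 → Ȟ^0 ≅ Z
degree 1: 3−1−2 = 0 → Ȟ^1 ≅ 0
degree 2: 1−0−1 = 0 → Ȟ^2 ≅ 0

Ȟ^0 ≅ Z; Ȟ^1 ≅ 0; Ȟ^2 ≅ 0


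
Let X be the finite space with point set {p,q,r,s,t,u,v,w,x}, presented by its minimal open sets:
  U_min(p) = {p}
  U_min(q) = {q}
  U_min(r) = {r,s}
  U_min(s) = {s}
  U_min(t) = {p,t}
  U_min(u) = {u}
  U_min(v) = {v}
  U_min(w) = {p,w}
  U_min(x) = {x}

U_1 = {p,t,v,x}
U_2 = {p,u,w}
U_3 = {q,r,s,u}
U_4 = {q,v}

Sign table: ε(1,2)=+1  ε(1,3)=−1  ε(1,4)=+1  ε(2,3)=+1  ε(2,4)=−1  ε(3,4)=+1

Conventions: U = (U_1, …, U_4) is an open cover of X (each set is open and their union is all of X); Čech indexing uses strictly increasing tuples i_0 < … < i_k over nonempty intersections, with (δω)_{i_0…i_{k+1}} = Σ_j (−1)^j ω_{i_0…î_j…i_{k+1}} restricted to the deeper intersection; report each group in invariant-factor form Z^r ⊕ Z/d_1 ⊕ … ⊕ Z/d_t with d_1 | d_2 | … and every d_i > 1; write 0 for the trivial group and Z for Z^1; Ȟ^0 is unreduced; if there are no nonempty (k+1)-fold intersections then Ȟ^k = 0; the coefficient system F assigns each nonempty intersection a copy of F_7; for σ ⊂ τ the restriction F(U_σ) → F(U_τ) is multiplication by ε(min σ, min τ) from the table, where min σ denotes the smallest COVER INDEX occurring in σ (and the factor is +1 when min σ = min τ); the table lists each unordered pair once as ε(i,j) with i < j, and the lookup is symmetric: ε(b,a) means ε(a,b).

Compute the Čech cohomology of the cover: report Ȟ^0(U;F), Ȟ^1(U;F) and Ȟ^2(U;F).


Ȟ^0(U;F) ≅ Z/7; Ȟ^1(U;F) ≅ Z/7; Ȟ^2(U;F) ≅ 0

nonempty overlaps:
  U12={p} U14={v} U23={u} U34={q}
C dims 4,4; δ0: rk_F7 3
degree 0: 4−3−0 = 1 → Ȟ^0 ≅ Z/7
degree 1: 4−0−3 = 1 → Ȟ^1 ≅ Z/7
degree 2: 0−0−0 = 0 → Ȟ^2 ≅ 0


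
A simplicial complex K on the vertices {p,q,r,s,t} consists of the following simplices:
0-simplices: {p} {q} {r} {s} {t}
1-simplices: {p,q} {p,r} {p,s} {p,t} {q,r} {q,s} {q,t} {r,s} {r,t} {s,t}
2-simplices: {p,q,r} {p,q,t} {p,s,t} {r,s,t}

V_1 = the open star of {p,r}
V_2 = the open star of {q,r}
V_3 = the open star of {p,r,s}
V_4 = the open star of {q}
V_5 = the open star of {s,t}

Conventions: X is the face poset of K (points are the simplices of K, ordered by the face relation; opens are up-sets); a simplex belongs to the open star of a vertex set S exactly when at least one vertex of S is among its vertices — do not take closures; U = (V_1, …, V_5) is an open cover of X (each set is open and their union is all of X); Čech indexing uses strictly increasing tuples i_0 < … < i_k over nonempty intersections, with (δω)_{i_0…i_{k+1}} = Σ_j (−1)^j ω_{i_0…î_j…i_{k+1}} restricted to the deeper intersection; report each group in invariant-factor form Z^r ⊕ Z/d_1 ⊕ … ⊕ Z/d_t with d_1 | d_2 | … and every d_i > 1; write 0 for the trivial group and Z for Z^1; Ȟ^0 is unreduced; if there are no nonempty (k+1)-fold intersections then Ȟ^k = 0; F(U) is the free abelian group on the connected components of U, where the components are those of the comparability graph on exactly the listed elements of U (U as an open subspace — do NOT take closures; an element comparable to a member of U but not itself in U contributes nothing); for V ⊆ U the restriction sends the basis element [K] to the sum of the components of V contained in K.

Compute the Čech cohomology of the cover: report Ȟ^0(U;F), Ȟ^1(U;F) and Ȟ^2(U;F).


nonempty intersections:
  V1={{p},{r},{p,q},{p,r},{p,s},{p,t},{q,r},{r,s},{r,t},{p,q,r},{p,q,t},{p,s,t},{r,s,t}} V2={{q},{r},{p,q},{p,r},{q,r},{q,s},{q,t},{r,s},{r,t},{p,q,r},{p,q,t},{r,s,t}} V3={{p},{r},{s},{p,q},{p,r},{p,s},{p,t},{q,r},{q,s},{r,s},{r,t},{s,t},{p,q,r},{p,q,t},{p,s,t},{r,s,t}} V4={{q},{p,q},{q,r},{q,s},{q,t},{p,q,r},{p,q,t}} V5={{s},{t},{p,s},{p,t},{q,s},{q,t},{r,s},{r,t},{s,t},{p,q,t},{p,s,t},{r,s,t}}
  V12={{r},{p,q},{p,r},{q,r},{r,s},{r,t},{p,q,r},{p,q,t},{r,s,t}} V13={{p},{r},{p,q},{p,r},{p,s},{p,t},{q,r},{r,s},{r,t},{p,q,r},{p,q,t},{p,s,t},{r,s,t}} V14={{p,q},{q,r},{p,q,r},{p,q,t}} V15={{p,s},{p,t},{r,s},{r,t},{p,q,t},{p,s,t},{r,s,t}} V23={{r},{p,q},{p,r},{q,r},{q,s},{r,s},{r,t},{p,q,r},{p,q,t},{r,s,t}} V24={{q},{p,q},{q,r},{q,s},{q,t},{p,q,r},{p,q,t}} V25={{q,s},{q,t},{r,s},{r,t},{p,q,t},{r,s,t}} V34={{p,q},{q,r},{q,s},{p,q,r},{p,q,t}} V35={{s},{p,s},{p,t},{q,s},{r,s},{r,t},{s,t},{p,q,t},{p,s,t},{r,s,t}} V45={{q,s},{q,t},{p,q,t}}
  V123={{r},{p,q},{p,r},{q,r},{r,s},{r,t},{p,q,r},{p,q,t},{r,s,t}} V124={{p,q},{q,r},{p,q,r},{p,q,t}} V125={{r,s},{r,t},{p,q,t},{r,s,t}} V134={{p,q},{q,r},{p,q,r},{p,q,t}} V135={{p,s},{p,t},{r,s},{r,t},{p,q,t},{p,s,t},{r,s,t}} V145={{p,q,t}} V234={{p,q},{q,r},{q,s},{p,q,r},{p,q,t}} V235={{q,s},{r,s},{r,t},{p,q,t},{r,s,t}} V245={{q,s},{q,t},{p,q,t}} V345={{q,s},{p,q,t}}
  V1234={{p,q},{q,r},{p,q,r},{p,q,t}} V1235={{r,s},{r,t},{p,q,t},{r,s,t}} V1245={{p,q,t}} V1345={{p,q,t}} V2345={{q,s},{p,q,t}}
  V12345={{p,q,t}}
components per intersection:
  V1: {{p},{r},{p,q},{p,r},{p,s},{p,t},{q,r},{r,s},{r,t},{p,q,r},{p,q,t},{p,s,t},{r,s,t}}
  V2: {{q},{r},{p,q},{p,r},{q,r},{q,s},{q,t},{r,s},{r,t},{p,q,r},{p,q,t},{r,s,t}}
  V3: {{p},{r},{s},{p,q},{p,r},{p,s},{p,t},{q,r},{q,s},{r,s},{r,t},{s,t},{p,q,r},{p,q,t},{p,s,t},{r,s,t}}
  V4: {{q},{p,q},{q,r},{q,s},{q,t},{p,q,r},{p,q,t}}
  V5: {{s},{t},{p,s},{p,t},{q,s},{q,t},{r,s},{r,t},{s,t},{p,q,t},{p,s,t},{r,s,t}}
  V12: {{r},{p,q},{p,r},{q,r},{r,s},{r,t},{p,q,r},{p,q,t},{r,s,t}}
  V13: {{p},{r},{p,q},{p,r},{p,s},{p,t},{q,r},{r,s},{r,t},{p,q,r},{p,q,t},{p,s,t},{r,s,t}}
  V14: {{p,q},{q,r},{p,q,r},{p,q,t}}
  V15: {{p,s},{p,t},{p,q,t},{p,s,t}} {{r,s},{r,t},{r,s,t}}
  V23: {{r},{p,q},{p,r},{q,r},{r,s},{r,t},{p,q,r},{p,q,t},{r,s,t}} {{q,s}}
  V24: {{q},{p,q},{q,r},{q,s},{q,t},{p,q,r},{p,q,t}}
  V25: {{q,s}} {{q,t},{p,q,t}} {{r,s},{r,t},{r,s,t}}
  V34: {{p,q},{q,r},{p,q,r},{p,q,t}} {{q,s}}
  V35: {{s},{p,s},{p,t},{q,s},{r,s},{r,t},{s,t},{p,q,t},{p,s,t},{r,s,t}}
  V45: {{q,s}} {{q,t},{p,q,t}}
  V123: {{r},{p,q},{p,r},{q,r},{r,s},{r,t},{p,q,r},{p,q,t},{r,s,t}}
  V124: {{p,q},{q,r},{p,q,r},{p,q,t}}
  V125: {{r,s},{r,t},{r,s,t}} {{p,q,t}}
  V134: {{p,q},{q,r},{p,q,r},{p,q,t}}
  V135: {{p,s},{p,t},{p,q,t},{p,s,t}} {{r,s},{r,t},{r,s,t}}
  V145: {{p,q,t}}
  V234: {{p,q},{q,r},{p,q,r},{p,q,t}} {{q,s}}
  V235: {{q,s}} {{r,s},{r,t},{r,s,t}} {{p,q,t}}
  V245: {{q,s}} {{q,t},{p,q,t}}
  V345: {{q,s}} {{p,q,t}}
  V1234: {{p,q},{q,r},{p,q,r},{p,q,t}}
  V1235: {{r,s},{r,t},{r,s,t}} {{p,q,t}}
  V1245: {{p,q,t}}
  V1345: {{p,q,t}}
  V2345: {{q,s}} {{p,q,t}}
  V12345: {{p,q,t}}
C dims 5,16,17,7; δ0: rk 4, SNF 1^4; δ1: rk 11, SNF 1^11; δ2: rk 6, SNF 1^6
Ȟ^0: (5−4)−0=1 ⇒ Z
Ȟ^1: (16−11)−4=1 ⇒ Z
Ȟ^2: (17−6)−11=0 ⇒ 0

Ȟ^0(U;F) ≅ Z,  Ȟ^1(U;F) ≅ Z,  Ȟ^2(U;F) ≅ 0


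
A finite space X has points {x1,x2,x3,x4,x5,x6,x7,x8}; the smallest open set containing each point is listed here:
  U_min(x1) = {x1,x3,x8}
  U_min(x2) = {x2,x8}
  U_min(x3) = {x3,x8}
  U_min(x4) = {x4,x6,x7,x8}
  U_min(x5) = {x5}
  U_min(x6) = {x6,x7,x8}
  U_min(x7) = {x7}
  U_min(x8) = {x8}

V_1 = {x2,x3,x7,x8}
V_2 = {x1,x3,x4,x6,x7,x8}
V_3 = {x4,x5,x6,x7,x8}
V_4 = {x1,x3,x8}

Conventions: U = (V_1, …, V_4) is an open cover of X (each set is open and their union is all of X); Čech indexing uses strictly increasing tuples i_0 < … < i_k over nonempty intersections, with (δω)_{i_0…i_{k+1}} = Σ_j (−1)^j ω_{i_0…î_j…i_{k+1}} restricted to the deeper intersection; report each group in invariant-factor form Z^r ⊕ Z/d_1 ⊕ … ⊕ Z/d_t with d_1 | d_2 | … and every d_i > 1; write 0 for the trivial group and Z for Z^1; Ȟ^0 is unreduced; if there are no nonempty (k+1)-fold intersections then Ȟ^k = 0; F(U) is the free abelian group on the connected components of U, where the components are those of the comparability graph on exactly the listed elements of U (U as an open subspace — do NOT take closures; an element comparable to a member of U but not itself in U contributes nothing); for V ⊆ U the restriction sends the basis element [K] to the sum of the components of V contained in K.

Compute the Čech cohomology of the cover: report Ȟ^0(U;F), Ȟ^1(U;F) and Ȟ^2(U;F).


intersection data:
  V12={x3,x7,x8} V13={x7,x8} V14={x3,x8} V23={x4,x6,x7,x8} V24={x1,x3,x8} V34={x8}
  V123={x7,x8} V124={x3,x8} V134={x8} V234={x8}
  V1234={x8}
components per intersection:
  V1: {x2,x3,x8} {x7}
  V2: {x1,x3,x4,x6,x7,x8}
  V3: {x4,x6,x7,x8} {x5}
  V4: {x1,x3,x8}
  V12: {x3,x8} {x7}
  V13: {x7} {x8}
  V14: {x3,x8}
  V23: {x4,x6,x7,x8}
  V24: {x1,x3,x8}
  V34: {x8}
  V123: {x7} {x8}
  V124: {x3,x8}
  V134: {x8}
  V234: {x8}
  V1234: {x8}
C dims 6,8,5,1; δ0: rk 4, SNF 1^4; δ1: rk 4, SNF 1^4; δ2: rk 1, SNF 1^1
Ȟ^0 = (6 − 4) − 0 = 2, so Ȟ^0 ≅ Z^2
Ȟ^1 = (8 − 4) − 4 = 0, so Ȟ^1 ≅ 0
Ȟ^2 = (5 − 1) − 4 = 0, so Ȟ^2 ≅ 0

Ȟ^0(U;F) ≅ Z^2, Ȟ^1(U;F) ≅ 0 and Ȟ^2(U;F) ≅ 0


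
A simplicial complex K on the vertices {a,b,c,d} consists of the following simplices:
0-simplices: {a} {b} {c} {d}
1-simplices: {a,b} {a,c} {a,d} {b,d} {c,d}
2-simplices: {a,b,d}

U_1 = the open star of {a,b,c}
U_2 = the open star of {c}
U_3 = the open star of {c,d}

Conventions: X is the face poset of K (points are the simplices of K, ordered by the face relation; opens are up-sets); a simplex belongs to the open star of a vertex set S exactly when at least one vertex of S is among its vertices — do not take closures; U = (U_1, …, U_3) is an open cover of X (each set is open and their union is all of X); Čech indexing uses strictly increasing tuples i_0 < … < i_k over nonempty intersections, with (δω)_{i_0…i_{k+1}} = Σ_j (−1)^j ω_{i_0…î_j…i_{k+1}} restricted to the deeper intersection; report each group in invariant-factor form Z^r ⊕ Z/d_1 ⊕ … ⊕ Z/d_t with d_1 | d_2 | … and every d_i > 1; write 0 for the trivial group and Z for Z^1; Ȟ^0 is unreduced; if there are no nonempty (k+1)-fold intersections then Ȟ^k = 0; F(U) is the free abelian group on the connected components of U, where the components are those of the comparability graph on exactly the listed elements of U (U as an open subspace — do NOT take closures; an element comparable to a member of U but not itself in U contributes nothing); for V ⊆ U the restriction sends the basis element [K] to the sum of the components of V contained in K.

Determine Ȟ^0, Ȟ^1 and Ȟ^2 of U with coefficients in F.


nonempty overlaps:
  U1={{a},{b},{c},{a,b},{a,c},{a,d},{b,d},{c,d},{a,b,d}} U2={{c},{a,c},{c,d}} U3={{c},{d},{a,c},{a,d},{b,d},{c,d},{a,b,d}}
  U12={{c},{a,c},{c,d}} U13={{c},{a,c},{a,d},{b,d},{c,d},{a,b,d}} U23={{c},{a,c},{c,d}}
  U123={{c},{a,c},{c,d}}
components per intersection:
  U1: {{a},{b},{c},{a,b},{a,c},{a,d},{b,d},{c,d},{a,b,d}}
  U2: {{c},{a,c},{c,d}}
  U3: {{c},{d},{a,c},{a,d},{b,d},{c,d},{a,b,d}}
  U12: {{c},{a,c},{c,d}}
  U13: {{c},{a,c},{c,d}} {{a,d},{b,d},{a,b,d}}
  U23: {{c},{a,c},{c,d}}
  U123: {{c},{a,c},{c,d}}
C dims 3,4,1; δ0: rk 2, SNF 1^2; δ1: rk 1, SNF 1^1
degree 0: 3−2−0 = 1 → Ȟ^0 ≅ Z
degree 1: 4−1−2 = 1 → Ȟ^1 ≅ Z
degree 2: 1−0−1 = 0 → Ȟ^2 ≅ 0

Ȟ^0 ≅ Z; Ȟ^1 ≅ Z; Ȟ^2 ≅ 0


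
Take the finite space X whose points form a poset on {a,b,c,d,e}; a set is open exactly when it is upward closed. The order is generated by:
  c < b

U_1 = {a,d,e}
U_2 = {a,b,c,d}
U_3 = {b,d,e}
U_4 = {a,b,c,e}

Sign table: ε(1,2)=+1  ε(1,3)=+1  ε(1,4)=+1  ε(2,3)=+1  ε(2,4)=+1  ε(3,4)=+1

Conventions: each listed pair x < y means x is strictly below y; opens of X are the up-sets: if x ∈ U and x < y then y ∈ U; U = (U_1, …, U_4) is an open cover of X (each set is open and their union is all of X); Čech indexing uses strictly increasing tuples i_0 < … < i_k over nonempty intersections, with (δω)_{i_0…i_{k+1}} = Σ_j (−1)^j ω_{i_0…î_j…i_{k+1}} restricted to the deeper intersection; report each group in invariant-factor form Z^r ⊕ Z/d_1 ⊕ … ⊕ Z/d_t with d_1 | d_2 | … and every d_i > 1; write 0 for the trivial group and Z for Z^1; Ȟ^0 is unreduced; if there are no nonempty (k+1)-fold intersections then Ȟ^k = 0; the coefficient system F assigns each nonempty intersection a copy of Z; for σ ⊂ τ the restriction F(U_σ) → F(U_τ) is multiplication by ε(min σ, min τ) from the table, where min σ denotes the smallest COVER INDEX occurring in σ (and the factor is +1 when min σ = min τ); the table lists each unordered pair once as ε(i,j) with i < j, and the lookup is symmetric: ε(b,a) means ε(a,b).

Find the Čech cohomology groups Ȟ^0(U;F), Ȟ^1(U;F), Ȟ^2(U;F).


nerve of the cover:
  U12={a,d} U13={d,e} U14={a,e} U23={b,d} U24={a,b,c} U34={b,e}
  U123={d} U124={a} U134={e} U234={b}
C dims 4,6,4; δ0: rk 3, SNF 1^3; δ1: rk 3, SNF 1^3
Ȟ^0 = (4 − 3) − 0 = 1, so Ȟ^0 ≅ Z
Ȟ^1 = (6 − 3) − 3 = 0, so Ȟ^1 ≅ 0
Ȟ^2 = (4 − 0) − 3 = 1, so Ȟ^2 ≅ Z

Ȟ^0(U;F) ≅ Z, Ȟ^1(U;F) ≅ 0 and Ȟ^2(U;F) ≅ Z


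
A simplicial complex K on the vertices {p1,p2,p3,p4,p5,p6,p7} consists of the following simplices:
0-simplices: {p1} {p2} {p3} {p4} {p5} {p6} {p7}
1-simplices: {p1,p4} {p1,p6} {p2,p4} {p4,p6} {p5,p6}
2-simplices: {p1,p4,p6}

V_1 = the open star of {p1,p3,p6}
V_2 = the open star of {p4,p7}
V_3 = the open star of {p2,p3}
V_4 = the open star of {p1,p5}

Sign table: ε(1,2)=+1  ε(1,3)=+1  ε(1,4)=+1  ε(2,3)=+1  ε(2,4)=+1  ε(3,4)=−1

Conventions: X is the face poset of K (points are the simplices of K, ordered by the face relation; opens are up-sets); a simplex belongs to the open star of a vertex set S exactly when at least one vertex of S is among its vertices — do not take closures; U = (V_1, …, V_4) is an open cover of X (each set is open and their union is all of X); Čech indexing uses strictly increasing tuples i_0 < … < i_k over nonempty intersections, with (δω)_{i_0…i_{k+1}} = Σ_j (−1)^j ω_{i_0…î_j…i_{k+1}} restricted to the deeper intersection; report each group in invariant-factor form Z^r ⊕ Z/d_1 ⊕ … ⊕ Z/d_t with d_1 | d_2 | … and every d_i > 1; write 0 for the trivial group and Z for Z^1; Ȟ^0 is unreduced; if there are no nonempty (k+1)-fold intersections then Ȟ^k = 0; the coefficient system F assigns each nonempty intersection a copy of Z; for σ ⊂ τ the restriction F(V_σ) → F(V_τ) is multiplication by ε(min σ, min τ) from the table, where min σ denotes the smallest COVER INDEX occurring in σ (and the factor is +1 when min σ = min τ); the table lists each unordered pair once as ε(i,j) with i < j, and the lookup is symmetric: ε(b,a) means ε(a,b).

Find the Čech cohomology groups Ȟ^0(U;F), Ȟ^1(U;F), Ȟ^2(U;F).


Ȟ^0 = Z, Ȟ^1 = Z, Ȟ^2 = 0

cover nerve:
  V1={{p1},{p3},{p6},{p1,p4},{p1,p6},{p4,p6},{p5,p6},{p1,p4,p6}} V2={{p4},{p7},{p1,p4},{p2,p4},{p4,p6},{p1,p4,p6}} V3={{p2},{p3},{p2,p4}} V4={{p1},{p5},{p1,p4},{p1,p6},{p5,p6},{p1,p4,p6}}
  V12={{p1,p4},{p4,p6},{p1,p4,p6}} V13={{p3}} V14={{p1},{p1,p4},{p1,p6},{p5,p6},{p1,p4,p6}} V23={{p2,p4}} V24={{p1,p4},{p1,p4,p6}}
  V124={{p1,p4},{p1,p4,p6}}
C dims 4,5,1; δ0: rk 3, SNF 1^3; δ1: rk 1, SNF 1^1
Ȟ^0: (4−3)−0=1 ⇒ Z
Ȟ^1: (5−1)−3=1 ⇒ Z
Ȟ^2: (1−0)−1=0 ⇒ 0


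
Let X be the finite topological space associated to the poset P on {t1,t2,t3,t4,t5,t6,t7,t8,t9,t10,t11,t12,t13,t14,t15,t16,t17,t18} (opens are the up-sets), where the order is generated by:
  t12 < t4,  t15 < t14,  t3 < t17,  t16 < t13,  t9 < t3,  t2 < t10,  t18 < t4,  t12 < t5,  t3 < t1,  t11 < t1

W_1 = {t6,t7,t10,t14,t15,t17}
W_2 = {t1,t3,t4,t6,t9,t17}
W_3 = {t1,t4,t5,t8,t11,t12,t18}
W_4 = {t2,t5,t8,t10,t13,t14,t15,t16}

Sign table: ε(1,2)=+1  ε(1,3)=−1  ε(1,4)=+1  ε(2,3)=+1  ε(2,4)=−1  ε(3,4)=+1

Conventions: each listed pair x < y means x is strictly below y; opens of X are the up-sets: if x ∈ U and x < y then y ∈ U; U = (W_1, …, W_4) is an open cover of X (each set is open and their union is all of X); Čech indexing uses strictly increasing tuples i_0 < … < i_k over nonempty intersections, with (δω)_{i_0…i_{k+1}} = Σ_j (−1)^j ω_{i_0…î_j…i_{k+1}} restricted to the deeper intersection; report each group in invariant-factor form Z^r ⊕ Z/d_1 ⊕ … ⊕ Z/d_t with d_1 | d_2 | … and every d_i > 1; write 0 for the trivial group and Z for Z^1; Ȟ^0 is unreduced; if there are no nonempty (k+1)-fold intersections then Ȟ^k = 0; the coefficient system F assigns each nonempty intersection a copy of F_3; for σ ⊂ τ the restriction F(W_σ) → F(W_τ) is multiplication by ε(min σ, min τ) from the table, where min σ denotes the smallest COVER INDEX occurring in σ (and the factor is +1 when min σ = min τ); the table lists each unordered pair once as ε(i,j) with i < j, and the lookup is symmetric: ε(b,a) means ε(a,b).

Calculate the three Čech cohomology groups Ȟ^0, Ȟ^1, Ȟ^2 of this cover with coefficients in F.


Ȟ^0 ≅ Z/3,  Ȟ^1 ≅ Z/3,  Ȟ^2 ≅ 0

nerve of the cover:
  W12={t6,t17} W14={t10,t14,t15} W23={t1,t4} W34={t5,t8}
C dims 4,4; δ0: rk_F3 3
Ȟ^0 = (4 − 3) − 0 = 1, so Ȟ^0 ≅ Z/3
Ȟ^1 = (4 − 0) − 3 = 1, so Ȟ^1 ≅ Z/3
Ȟ^2 = (0 − 0) − 0 = 0, so Ȟ^2 ≅ 0


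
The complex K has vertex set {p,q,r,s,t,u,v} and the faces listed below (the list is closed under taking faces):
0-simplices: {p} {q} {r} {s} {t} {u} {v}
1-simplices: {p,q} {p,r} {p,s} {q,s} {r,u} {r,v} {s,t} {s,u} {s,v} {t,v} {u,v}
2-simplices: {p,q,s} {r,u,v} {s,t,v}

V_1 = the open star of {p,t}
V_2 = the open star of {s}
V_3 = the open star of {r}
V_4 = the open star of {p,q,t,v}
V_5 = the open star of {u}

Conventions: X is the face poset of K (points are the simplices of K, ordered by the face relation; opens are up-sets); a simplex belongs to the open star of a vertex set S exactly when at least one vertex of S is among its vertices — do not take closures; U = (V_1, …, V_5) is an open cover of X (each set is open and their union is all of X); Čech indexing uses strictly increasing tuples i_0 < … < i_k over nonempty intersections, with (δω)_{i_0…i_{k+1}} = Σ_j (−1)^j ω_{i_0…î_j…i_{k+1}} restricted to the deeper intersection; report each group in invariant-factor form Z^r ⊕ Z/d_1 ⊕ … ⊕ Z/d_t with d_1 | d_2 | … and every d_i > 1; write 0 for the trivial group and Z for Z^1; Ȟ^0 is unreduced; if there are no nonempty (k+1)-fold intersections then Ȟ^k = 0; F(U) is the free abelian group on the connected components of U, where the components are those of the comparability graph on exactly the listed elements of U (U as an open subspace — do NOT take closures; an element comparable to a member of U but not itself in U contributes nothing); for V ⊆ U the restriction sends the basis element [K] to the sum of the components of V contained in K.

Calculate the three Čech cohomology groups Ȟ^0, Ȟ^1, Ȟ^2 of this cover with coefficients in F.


intersection data:
  V1={{p},{t},{p,q},{p,r},{p,s},{s,t},{t,v},{p,q,s},{s,t,v}} V2={{s},{p,s},{q,s},{s,t},{s,u},{s,v},{p,q,s},{s,t,v}} V3={{r},{p,r},{r,u},{r,v},{r,u,v}} V4={{p},{q},{t},{v},{p,q},{p,r},{p,s},{q,s},{r,v},{s,t},{s,v},{t,v},{u,v},{p,q,s},{r,u,v},{s,t,v}} V5={{u},{r,u},{s,u},{u,v},{r,u,v}}
  V12={{p,s},{s,t},{p,q,s},{s,t,v}} V13={{p,r}} V14={{p},{t},{p,q},{p,r},{p,s},{s,t},{t,v},{p,q,s},{s,t,v}} V24={{p,s},{q,s},{s,t},{s,v},{p,q,s},{s,t,v}} V25={{s,u}} V34={{p,r},{r,v},{r,u,v}} V35={{r,u},{r,u,v}} V45={{u,v},{r,u,v}}
  V124={{p,s},{s,t},{p,q,s},{s,t,v}} V134={{p,r}} V345={{r,u,v}}
components per intersection:
  V1: {{p},{p,q},{p,r},{p,s},{p,q,s}} {{t},{s,t},{t,v},{s,t,v}}
  V2: {{s},{p,s},{q,s},{s,t},{s,u},{s,v},{p,q,s},{s,t,v}}
  V3: {{r},{p,r},{r,u},{r,v},{r,u,v}}
  V4: {{p},{q},{p,q},{p,r},{p,s},{q,s},{p,q,s}} {{t},{v},{r,v},{s,t},{s,v},{t,v},{u,v},{r,u,v},{s,t,v}}
  V5: {{u},{r,u},{s,u},{u,v},{r,u,v}}
  V12: {{p,s},{p,q,s}} {{s,t},{s,t,v}}
  V13: {{p,r}}
  V14: {{p},{p,q},{p,r},{p,s},{p,q,s}} {{t},{s,t},{t,v},{s,t,v}}
  V24: {{p,s},{q,s},{p,q,s}} {{s,t},{s,v},{s,t,v}}
  V25: {{s,u}}
  V34: {{p,r}} {{r,v},{r,u,v}}
  V35: {{r,u},{r,u,v}}
  V45: {{u,v},{r,u,v}}
  V124: {{p,s},{p,q,s}} {{s,t},{s,t,v}}
  V134: {{p,r}}
  V345: {{r,u,v}}
C dims 7,12,4; δ0: rk 6, SNF 1^6; δ1: rk 4, SNF 1^4
Ȟ^0 = (7 − 6) − 0 = 1, so Ȟ^0 ≅ Z
Ȟ^1 = (12 − 4) − 6 = 2, so Ȟ^1 ≅ Z^2
Ȟ^2 = (4 − 0) − 4 = 0, so Ȟ^2 ≅ 0

Ȟ^0 ≅ Z, Ȟ^1 ≅ Z^2 and Ȟ^2 ≅ 0
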